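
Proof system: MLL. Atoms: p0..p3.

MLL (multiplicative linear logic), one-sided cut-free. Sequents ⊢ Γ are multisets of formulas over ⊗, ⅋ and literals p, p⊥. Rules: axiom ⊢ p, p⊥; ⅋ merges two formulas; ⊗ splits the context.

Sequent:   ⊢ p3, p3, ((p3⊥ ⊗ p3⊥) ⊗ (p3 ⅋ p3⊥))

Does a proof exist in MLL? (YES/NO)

Derivation (root first):
[⊗]  ⊢ p3, p3, ((p3⊥ ⊗ p3⊥) ⊗ (p3 ⅋ p3⊥))
  [⊗]  ⊢ p3, p3, (p3⊥ ⊗ p3⊥)
    [Ax]  ⊢ p3, p3⊥
    [Ax]  ⊢ p3, p3⊥
  [⅋]  ⊢ (p3 ⅋ p3⊥)
    [Ax]  ⊢ p3, p3⊥

Result: YES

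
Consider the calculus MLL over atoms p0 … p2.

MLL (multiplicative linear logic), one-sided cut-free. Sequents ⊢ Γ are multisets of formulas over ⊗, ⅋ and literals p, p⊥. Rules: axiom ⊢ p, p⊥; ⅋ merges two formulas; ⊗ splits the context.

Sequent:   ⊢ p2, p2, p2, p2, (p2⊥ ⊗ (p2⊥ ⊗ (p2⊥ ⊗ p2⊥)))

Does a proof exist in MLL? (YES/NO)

Proof tree:
[⊗]  ⊢ p2, p2, p2, p2, (p2⊥ ⊗ (p2⊥ ⊗ (p2⊥ ⊗ p2⊥)))
  [Ax]  ⊢ p2, p2⊥
  [⊗]  ⊢ p2, p2, p2, (p2⊥ ⊗ (p2⊥ ⊗ p2⊥))
    [Ax]  ⊢ p2, p2⊥
    [⊗]  ⊢ p2, p2, (p2⊥ ⊗ p2⊥)
      [Ax]  ⊢ p2, p2⊥
      [Ax]  ⊢ p2, p2⊥

Result: YES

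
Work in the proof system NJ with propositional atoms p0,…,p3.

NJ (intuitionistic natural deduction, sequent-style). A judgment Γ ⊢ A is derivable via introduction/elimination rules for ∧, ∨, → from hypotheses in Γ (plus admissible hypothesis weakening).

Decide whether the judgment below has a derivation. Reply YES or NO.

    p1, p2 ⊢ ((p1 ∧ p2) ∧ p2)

Proof tree:
[∧I] p1, p2 ⊢ ((p1 ∧ p2) ∧ p2)
  [∧I] p1, p2 ⊢ (p1 ∧ p2)
    [Ax] p1 ⊢ p1
    [Ax] p2 ⊢ p2
  [Ax] p2 ⊢ p2

Result: YES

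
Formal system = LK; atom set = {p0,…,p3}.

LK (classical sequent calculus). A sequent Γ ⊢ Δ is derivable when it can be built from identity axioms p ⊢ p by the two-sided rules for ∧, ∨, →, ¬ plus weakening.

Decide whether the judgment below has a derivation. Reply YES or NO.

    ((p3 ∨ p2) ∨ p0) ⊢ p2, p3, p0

Proof tree:
[∨L] ((p3 ∨ p2) ∨ p0) ⊢ p2, p3, p0
  [∨L] (p3 ∨ p2) ⊢ p2, p3
    [Ax] p3 ⊢ p3
    [Ax] p2 ⊢ p2
  [Ax] p0 ⊢ p0

Result: YES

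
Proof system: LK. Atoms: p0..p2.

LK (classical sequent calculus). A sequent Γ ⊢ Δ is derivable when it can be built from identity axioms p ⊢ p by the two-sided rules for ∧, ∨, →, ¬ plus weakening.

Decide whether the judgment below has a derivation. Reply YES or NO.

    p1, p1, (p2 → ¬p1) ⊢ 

Truth-table refutation:
  v=000: Γ:[p1=F, p1=F, (p2 → ¬p1)=T] Δ:[] refutes=False
  v=001: Γ:[p1=F, p1=F, (p2 → ¬p1)=T] Δ:[] refutes=False
  v=010: Γ:[p1=T, p1=T, (p2 → ¬p1)=T] Δ:[] refutes=True  ← countermodel

Result: NO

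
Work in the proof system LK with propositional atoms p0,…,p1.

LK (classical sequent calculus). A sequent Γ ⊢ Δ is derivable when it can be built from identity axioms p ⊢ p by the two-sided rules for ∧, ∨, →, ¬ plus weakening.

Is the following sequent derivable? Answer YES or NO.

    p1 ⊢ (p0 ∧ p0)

Search for a countermodel by truth-table:
  v=00: Γ:[p1=F] Δ:[(p0 ∧ p0)=F] refutes=False
  v=01: Γ:[p1=T] Δ:[(p0 ∧ p0)=F] refutes=True  ← countermodel

Result: NO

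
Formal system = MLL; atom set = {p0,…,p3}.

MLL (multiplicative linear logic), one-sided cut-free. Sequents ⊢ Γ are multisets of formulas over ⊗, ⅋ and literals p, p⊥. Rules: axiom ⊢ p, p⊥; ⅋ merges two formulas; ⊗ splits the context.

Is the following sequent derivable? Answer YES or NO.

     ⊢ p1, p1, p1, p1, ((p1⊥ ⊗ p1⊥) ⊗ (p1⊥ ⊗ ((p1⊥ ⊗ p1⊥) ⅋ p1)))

Proof tree:
[⊗]  ⊢ p1, p1, p1, p1, ((p1⊥ ⊗ p1⊥) ⊗ (p1⊥ ⊗ ((p1⊥ ⊗ p1⊥) ⅋ p1)))
  [⊗]  ⊢ p1, p1, (p1⊥ ⊗ p1⊥)
    [Ax]  ⊢ p1, p1⊥
    [Ax]  ⊢ p1, p1⊥
  [⊗]  ⊢ p1, p1, (p1⊥ ⊗ ((p1⊥ ⊗ p1⊥) ⅋ p1))
    [Ax]  ⊢ p1, p1⊥
    [⅋]  ⊢ p1, ((p1⊥ ⊗ p1⊥) ⅋ p1)
      [⊗]  ⊢ p1, p1, (p1⊥ ⊗ p1⊥)
        [Ax]  ⊢ p1, p1⊥
        [Ax]  ⊢ p1, p1⊥

Result: YES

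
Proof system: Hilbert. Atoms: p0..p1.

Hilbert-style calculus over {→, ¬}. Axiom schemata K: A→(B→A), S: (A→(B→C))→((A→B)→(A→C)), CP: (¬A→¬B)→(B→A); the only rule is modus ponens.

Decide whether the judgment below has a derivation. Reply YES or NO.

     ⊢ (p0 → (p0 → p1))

Truth-table refutation:
  v=00: Γ:[] Δ:[(p0 → (p0 → p1))=T] refutes=False
  v=01: Γ:[] Δ:[(p0 → (p0 → p1))=T] refutes=False
  v=10: Γ:[] Δ:[(p0 → (p0 → p1))=F] refutes=True  ← countermodel

Result: NO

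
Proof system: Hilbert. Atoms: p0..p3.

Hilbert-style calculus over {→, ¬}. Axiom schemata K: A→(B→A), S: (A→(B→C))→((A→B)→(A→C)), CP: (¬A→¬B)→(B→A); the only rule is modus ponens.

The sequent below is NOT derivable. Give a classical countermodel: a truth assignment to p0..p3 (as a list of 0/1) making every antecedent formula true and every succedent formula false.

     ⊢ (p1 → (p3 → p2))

Search for a countermodel by truth-table:
  v=0000: Γ:[] Δ:[(p1 → (p3 → p2))=T] refutes=False
  v=0001: Γ:[] Δ:[(p1 → (p3 → p2))=T] refutes=False
  v=0010: Γ:[] Δ:[(p1 → (p3 → p2))=T] refutes=False
  v=0011: Γ:[] Δ:[(p1 → (p3 → p2))=T] refutes=False
  v=0100: Γ:[] Δ:[(p1 → (p3 → p2))=T] refutes=False
  v=0101: Γ:[] Δ:[(p1 → (p3 → p2))=F] refutes=True  ← countermodel

Result: [0, 1, 0, 1]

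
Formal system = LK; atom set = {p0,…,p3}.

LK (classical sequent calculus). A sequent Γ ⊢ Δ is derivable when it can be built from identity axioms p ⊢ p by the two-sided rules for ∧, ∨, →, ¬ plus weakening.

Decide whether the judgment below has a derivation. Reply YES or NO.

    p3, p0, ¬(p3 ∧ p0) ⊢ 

Derivation trace:
[¬L] p3, p0, ¬(p3 ∧ p0) ⊢ 
  [∧R] p3, p0 ⊢ (p3 ∧ p0)
    [Ax] p3 ⊢ p3
    [Ax] p0 ⊢ p0

Result: YES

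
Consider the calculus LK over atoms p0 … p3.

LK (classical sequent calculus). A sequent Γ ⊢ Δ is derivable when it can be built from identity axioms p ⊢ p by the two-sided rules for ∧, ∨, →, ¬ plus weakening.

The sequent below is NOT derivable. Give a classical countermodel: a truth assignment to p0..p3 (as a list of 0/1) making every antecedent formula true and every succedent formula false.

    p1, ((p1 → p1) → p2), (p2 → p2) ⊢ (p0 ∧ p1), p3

Truth-table refutation:
  v=0000: Γ:[p1=F, ((p1 → p1) → p2)=F, (p2 → p2)=T] Δ:[(p0 ∧ p1)=F, p3=F] refutes=False
  v=0001: Γ:[p1=F, ((p1 → p1) → p2)=F, (p2 → p2)=T] Δ:[(p0 ∧ p1)=F, p3=T] refutes=False
  v=0010: Γ:[p1=F, ((p1 → p1) → p2)=T, (p2 → p2)=T] Δ:[(p0 ∧ p1)=F, p3=F] refutes=False
  v=0011: Γ:[p1=F, ((p1 → p1) → p2)=T, (p2 → p2)=T] Δ:[(p0 ∧ p1)=F, p3=T] refutes=False
  v=0100: Γ:[p1=T, ((p1 → p1) → p2)=F, (p2 → p2)=T] Δ:[(p0 ∧ p1)=F, p3=F] refutes=False
  v=0101: Γ:[p1=T, ((p1 → p1) → p2)=F, (p2 → p2)=T] Δ:[(p0 ∧ p1)=F, p3=T] refutes=False
  v=0110: Γ:[p1=T, ((p1 → p1) → p2)=T, (p2 → p2)=T] Δ:[(p0 ∧ p1)=F, p3=F] refutes=True  ← countermodel

Result: [0, 1, 1, 0]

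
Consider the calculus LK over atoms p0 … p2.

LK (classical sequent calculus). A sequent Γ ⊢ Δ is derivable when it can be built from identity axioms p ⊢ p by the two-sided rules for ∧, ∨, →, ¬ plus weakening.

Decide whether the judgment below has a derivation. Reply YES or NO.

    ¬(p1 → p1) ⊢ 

Proof tree:
[¬L] ¬(p1 → p1) ⊢ 
  [→R]  ⊢ (p1 → p1)
    [Ax] p1 ⊢ p1

Result: YES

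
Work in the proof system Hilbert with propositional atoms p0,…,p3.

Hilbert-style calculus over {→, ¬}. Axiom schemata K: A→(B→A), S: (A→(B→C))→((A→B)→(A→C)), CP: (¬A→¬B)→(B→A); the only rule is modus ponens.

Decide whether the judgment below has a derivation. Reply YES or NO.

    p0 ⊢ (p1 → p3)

Truth-table refutation:
  v=0000: Γ:[p0=F] Δ:[(p1 → p3)=T] refutes=False
  v=0001: Γ:[p0=F] Δ:[(p1 → p3)=T] refutes=False
  v=0010: Γ:[p0=F] Δ:[(p1 → p3)=T] refutes=False
  v=0011: Γ:[p0=F] Δ:[(p1 → p3)=T] refutes=False
  v=0100: Γ:[p0=F] Δ:[(p1 → p3)=F] refutes=False
  v=0101: Γ:[p0=F] Δ:[(p1 → p3)=T] refutes=False
  v=0110: Γ:[p0=F] Δ:[(p1 → p3)=F] refutes=False
  v=0111: Γ:[p0=F] Δ:[(p1 → p3)=T] refutes=False
  v=1000: Γ:[p0=T] Δ:[(p1 → p3)=T] refutes=False
  v=1001: Γ:[p0=T] Δ:[(p1 → p3)=T] refutes=False
  v=1010: Γ:[p0=T] Δ:[(p1 → p3)=T] refutes=False
  v=1011: Γ:[p0=T] Δ:[(p1 → p3)=T] refutes=False
  v=1100: Γ:[p0=T] Δ:[(p1 → p3)=F] refutes=True  ← countermodel

Result: NO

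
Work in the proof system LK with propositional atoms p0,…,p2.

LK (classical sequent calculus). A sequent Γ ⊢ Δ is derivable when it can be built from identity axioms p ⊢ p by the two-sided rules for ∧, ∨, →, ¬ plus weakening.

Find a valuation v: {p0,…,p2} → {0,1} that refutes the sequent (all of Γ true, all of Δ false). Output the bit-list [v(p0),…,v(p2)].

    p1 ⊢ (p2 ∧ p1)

Truth-table refutation:
  v=000: Γ:[p1=F] Δ:[(p2 ∧ p1)=F] refutes=False
  v=001: Γ:[p1=F] Δ:[(p2 ∧ p1)=F] refutes=False
  v=010: Γ:[p1=T] Δ:[(p2 ∧ p1)=F] refutes=True  ← countermodel

Result: [0, 1, 0]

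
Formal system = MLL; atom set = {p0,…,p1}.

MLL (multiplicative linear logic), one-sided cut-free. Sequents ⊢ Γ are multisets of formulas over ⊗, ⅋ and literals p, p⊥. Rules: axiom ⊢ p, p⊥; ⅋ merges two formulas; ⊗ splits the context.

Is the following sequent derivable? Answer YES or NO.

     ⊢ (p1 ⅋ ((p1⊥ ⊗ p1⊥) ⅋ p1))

Derivation trace:
[⅋]  ⊢ (p1 ⅋ ((p1⊥ ⊗ p1⊥) ⅋ p1))
  [⅋]  ⊢ p1, ((p1⊥ ⊗ p1⊥) ⅋ p1)
    [⊗]  ⊢ p1, p1, (p1⊥ ⊗ p1⊥)
      [Ax]  ⊢ p1, p1⊥
      [Ax]  ⊢ p1, p1⊥

Result: YES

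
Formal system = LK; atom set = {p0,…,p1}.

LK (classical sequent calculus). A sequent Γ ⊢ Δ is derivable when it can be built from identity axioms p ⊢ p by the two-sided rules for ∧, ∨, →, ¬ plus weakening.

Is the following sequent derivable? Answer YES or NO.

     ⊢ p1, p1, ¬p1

Derivation (root first):
[¬R]  ⊢ p1, p1, ¬p1
  [WR] p1 ⊢ p1, p1
    [Ax] p1 ⊢ p1

Result: YES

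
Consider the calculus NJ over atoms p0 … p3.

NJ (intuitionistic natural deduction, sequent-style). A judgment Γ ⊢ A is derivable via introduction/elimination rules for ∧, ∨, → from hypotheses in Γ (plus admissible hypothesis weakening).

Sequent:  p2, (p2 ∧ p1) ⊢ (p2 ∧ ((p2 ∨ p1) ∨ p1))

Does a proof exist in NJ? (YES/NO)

Proof tree:
[∧I] p2, (p2 ∧ p1) ⊢ (p2 ∧ ((p2 ∨ p1) ∨ p1))
  [Wk] p2, (p2 ∧ p1) ⊢ p2
    [Ax] p2 ⊢ p2
  [∨I₁] p2 ⊢ ((p2 ∨ p1) ∨ p1)
    [∨I₁] p2 ⊢ (p2 ∨ p1)
      [Ax] p2 ⊢ p2

Result: YES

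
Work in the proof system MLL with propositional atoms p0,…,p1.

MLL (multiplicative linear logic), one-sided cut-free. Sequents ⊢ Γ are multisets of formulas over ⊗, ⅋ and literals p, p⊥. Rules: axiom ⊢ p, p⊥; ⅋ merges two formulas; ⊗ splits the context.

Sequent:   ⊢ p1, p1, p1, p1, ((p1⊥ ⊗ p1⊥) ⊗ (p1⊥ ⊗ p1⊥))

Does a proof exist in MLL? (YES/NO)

Derivation (root first):
[⊗]  ⊢ p1, p1, p1, p1, ((p1⊥ ⊗ p1⊥) ⊗ (p1⊥ ⊗ p1⊥))
  [⊗]  ⊢ p1, p1, (p1⊥ ⊗ p1⊥)
    [Ax]  ⊢ p1, p1⊥
    [Ax]  ⊢ p1, p1⊥
  [⊗]  ⊢ p1, p1, (p1⊥ ⊗ p1⊥)
    [Ax]  ⊢ p1, p1⊥
    [Ax]  ⊢ p1, p1⊥

Result: YES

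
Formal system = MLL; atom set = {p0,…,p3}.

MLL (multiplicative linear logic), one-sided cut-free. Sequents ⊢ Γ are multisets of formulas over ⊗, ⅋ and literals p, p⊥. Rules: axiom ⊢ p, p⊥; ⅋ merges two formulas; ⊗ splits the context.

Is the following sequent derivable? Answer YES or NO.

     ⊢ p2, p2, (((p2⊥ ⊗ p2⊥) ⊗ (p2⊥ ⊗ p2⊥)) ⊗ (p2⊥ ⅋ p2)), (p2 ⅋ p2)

Derivation trace:
[⅋]  ⊢ p2, p2, (((p2⊥ ⊗ p2⊥) ⊗ (p2⊥ ⊗ p2⊥)) ⊗ (p2⊥ ⅋ p2)), (p2 ⅋ p2)
  [⊗]  ⊢ p2, p2, p2, p2, (((p2⊥ ⊗ p2⊥) ⊗ (p2⊥ ⊗ p2⊥)) ⊗ (p2⊥ ⅋ p2))
    [⊗]  ⊢ p2, p2, p2, p2, ((p2⊥ ⊗ p2⊥) ⊗ (p2⊥ ⊗ p2⊥))
      [⊗]  ⊢ p2, p2, (p2⊥ ⊗ p2⊥)
        [Ax]  ⊢ p2, p2⊥
        [Ax]  ⊢ p2, p2⊥
      [⊗]  ⊢ p2, p2, (p2⊥ ⊗ p2⊥)
        [Ax]  ⊢ p2, p2⊥
        [Ax]  ⊢ p2, p2⊥
    [⅋]  ⊢ (p2⊥ ⅋ p2)
      [Ax]  ⊢ p2, p2⊥

Result: YES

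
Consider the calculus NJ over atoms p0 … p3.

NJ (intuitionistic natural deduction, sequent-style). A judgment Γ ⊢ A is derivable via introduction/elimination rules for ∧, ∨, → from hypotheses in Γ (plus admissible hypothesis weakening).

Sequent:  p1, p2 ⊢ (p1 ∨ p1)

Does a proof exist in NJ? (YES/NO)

Proof tree:
[∨I₁] p1, p2 ⊢ (p1 ∨ p1)
  [Wk] p1, p2 ⊢ p1
    [Ax] p1 ⊢ p1

Result: YES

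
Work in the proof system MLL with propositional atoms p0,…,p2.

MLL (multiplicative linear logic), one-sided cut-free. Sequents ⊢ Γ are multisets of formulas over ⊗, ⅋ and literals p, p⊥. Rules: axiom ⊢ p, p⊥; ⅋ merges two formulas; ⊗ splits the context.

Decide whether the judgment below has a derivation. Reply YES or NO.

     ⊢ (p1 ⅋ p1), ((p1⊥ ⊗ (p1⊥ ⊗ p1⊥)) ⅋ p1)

Proof tree:
[⅋]  ⊢ (p1 ⅋ p1), ((p1⊥ ⊗ (p1⊥ ⊗ p1⊥)) ⅋ p1)
  [⅋]  ⊢ p1, (p1⊥ ⊗ (p1⊥ ⊗ p1⊥)), (p1 ⅋ p1)
    [⊗]  ⊢ p1, p1, p1, (p1⊥ ⊗ (p1⊥ ⊗ p1⊥))
      [Ax]  ⊢ p1, p1⊥
      [⊗]  ⊢ p1, p1, (p1⊥ ⊗ p1⊥)
        [Ax]  ⊢ p1, p1⊥
        [Ax]  ⊢ p1, p1⊥

Result: YES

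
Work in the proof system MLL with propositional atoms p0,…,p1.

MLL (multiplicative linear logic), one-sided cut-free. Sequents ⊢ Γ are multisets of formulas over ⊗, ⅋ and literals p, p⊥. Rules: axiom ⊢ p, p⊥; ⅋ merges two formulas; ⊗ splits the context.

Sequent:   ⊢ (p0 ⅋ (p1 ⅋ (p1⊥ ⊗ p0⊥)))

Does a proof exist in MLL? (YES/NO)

Derivation trace:
[⅋]  ⊢ (p0 ⅋ (p1 ⅋ (p1⊥ ⊗ p0⊥)))
  [⅋]  ⊢ p0, (p1 ⅋ (p1⊥ ⊗ p0⊥))
    [⊗]  ⊢ p1, p0, (p1⊥ ⊗ p0⊥)
      [Ax]  ⊢ p1, p1⊥
      [Ax]  ⊢ p0, p0⊥

Result: YES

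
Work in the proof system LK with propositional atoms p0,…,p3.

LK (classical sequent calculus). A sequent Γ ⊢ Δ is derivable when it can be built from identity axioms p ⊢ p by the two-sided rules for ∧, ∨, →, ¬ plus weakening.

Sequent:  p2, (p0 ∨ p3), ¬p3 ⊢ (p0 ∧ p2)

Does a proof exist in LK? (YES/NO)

Derivation trace:
[∧R] p2, (p0 ∨ p3), ¬p3 ⊢ (p0 ∧ p2)
  [¬L] (p0 ∨ p3), ¬p3 ⊢ p0
    [∨L] (p0 ∨ p3) ⊢ p3, p0
      [WR] p0 ⊢ p0, p3
        [Ax] p0 ⊢ p0
      [Ax] p3 ⊢ p3
  [Ax] p2 ⊢ p2

Result: YES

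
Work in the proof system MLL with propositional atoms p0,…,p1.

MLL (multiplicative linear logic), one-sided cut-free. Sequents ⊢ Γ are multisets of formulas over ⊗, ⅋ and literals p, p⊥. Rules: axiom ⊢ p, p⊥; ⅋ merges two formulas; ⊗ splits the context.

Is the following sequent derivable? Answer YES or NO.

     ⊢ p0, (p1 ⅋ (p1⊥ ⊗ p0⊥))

Derivation trace:
[⅋]  ⊢ p0, (p1 ⅋ (p1⊥ ⊗ p0⊥))
  [⊗]  ⊢ p1, p0, (p1⊥ ⊗ p0⊥)
    [Ax]  ⊢ p1, p1⊥
    [Ax]  ⊢ p0, p0⊥

Result: YES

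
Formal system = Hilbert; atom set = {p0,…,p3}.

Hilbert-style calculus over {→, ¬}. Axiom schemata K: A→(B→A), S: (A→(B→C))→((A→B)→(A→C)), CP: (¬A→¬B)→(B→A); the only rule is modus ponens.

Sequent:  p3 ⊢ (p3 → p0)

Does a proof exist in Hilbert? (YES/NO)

Enumerate valuations to refute Γ ⊢ Δ:
  v=0000: Γ:[p3=F] Δ:[(p3 → p0)=T] refutes=False
  v=0001: Γ:[p3=T] Δ:[(p3 → p0)=F] refutes=True  ← countermodel

Result: NO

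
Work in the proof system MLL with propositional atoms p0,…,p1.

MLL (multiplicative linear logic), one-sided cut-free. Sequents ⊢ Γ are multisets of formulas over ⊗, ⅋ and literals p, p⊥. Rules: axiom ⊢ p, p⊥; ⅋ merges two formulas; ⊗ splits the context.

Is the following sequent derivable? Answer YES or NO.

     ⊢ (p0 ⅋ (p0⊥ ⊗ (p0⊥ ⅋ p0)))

Derivation (root first):
[⅋]  ⊢ (p0 ⅋ (p0⊥ ⊗ (p0⊥ ⅋ p0)))
  [⊗]  ⊢ p0, (p0⊥ ⊗ (p0⊥ ⅋ p0))
    [Ax]  ⊢ p0, p0⊥
    [⅋]  ⊢ (p0⊥ ⅋ p0)
      [Ax]  ⊢ p0, p0⊥

Result: YES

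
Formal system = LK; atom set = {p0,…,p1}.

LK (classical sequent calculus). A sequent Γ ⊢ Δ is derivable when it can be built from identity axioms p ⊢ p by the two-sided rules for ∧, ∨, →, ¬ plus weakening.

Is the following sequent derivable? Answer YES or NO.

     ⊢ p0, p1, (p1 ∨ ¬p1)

Derivation trace:
[∨R]  ⊢ p0, p1, (p1 ∨ ¬p1)
  [¬R]  ⊢ p1, p0, p1, ¬p1
    [WR] p1 ⊢ p1, p0, p1
      [WR] p1 ⊢ p1, p0
        [Ax] p1 ⊢ p1

Result: YES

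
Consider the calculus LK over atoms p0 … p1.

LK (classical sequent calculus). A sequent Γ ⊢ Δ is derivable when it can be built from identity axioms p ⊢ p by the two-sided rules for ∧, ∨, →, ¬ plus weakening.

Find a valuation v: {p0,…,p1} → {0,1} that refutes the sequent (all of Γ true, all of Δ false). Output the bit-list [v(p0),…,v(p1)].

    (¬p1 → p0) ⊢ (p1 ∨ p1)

Truth-table refutation:
  v=00: Γ:[(¬p1 → p0)=F] Δ:[(p1 ∨ p1)=F] refutes=False
  v=01: Γ:[(¬p1 → p0)=T] Δ:[(p1 ∨ p1)=T] refutes=False
  v=10: Γ:[(¬p1 → p0)=T] Δ:[(p1 ∨ p1)=F] refutes=True  ← countermodel

Result: [1, 0]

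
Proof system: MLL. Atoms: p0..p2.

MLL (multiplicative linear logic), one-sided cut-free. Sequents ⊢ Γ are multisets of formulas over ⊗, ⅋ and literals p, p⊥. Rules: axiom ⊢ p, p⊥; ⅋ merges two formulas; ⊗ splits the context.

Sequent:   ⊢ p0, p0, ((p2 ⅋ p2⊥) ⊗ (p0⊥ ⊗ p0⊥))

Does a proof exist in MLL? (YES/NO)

Proof tree:
[⊗]  ⊢ p0, p0, ((p2 ⅋ p2⊥) ⊗ (p0⊥ ⊗ p0⊥))
  [⅋]  ⊢ (p2 ⅋ p2⊥)
    [Ax]  ⊢ p2, p2⊥
  [⊗]  ⊢ p0, p0, (p0⊥ ⊗ p0⊥)
    [Ax]  ⊢ p0, p0⊥
    [Ax]  ⊢ p0, p0⊥

Result: YES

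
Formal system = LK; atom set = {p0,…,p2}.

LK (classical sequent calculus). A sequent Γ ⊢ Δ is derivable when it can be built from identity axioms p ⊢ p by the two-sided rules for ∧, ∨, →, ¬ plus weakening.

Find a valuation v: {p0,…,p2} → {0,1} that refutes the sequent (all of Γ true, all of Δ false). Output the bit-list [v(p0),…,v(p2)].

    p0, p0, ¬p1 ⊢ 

Truth-table refutation:
  v=000: Γ:[p0=F, p0=F, ¬p1=T] Δ:[] refutes=False
  v=001: Γ:[p0=F, p0=F, ¬p1=T] Δ:[] refutes=False
  v=010: Γ:[p0=F, p0=F, ¬p1=F] Δ:[] refutes=False
  v=011: Γ:[p0=F, p0=F, ¬p1=F] Δ:[] refutes=False
  v=100: Γ:[p0=T, p0=T, ¬p1=T] Δ:[] refutes=True  ← countermodel

Result: [1, 0, 0]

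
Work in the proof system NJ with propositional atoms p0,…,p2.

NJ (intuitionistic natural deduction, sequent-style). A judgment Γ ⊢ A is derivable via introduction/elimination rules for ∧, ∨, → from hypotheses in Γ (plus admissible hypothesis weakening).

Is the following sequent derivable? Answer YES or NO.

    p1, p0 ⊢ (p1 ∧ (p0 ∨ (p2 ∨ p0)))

Proof tree:
[∧I] p1, p0 ⊢ (p1 ∧ (p0 ∨ (p2 ∨ p0)))
  [Ax] p1 ⊢ p1
  [∨I₂] p0 ⊢ (p0 ∨ (p2 ∨ p0))
    [∨I₂] p0 ⊢ (p2 ∨ p0)
      [Ax] p0 ⊢ p0

Result: YES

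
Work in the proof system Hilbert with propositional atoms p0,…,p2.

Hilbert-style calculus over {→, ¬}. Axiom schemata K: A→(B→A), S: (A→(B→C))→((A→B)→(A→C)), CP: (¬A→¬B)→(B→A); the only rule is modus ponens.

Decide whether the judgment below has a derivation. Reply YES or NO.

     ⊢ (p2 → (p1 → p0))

Truth-table refutation:
  v=000: Γ:[] Δ:[(p2 → (p1 → p0))=T] refutes=False
  v=001: Γ:[] Δ:[(p2 → (p1 → p0))=T] refutes=False
  v=010: Γ:[] Δ:[(p2 → (p1 → p0))=T] refutes=False
  v=011: Γ:[] Δ:[(p2 → (p1 → p0))=F] refutes=True  ← countermodel

Result: NO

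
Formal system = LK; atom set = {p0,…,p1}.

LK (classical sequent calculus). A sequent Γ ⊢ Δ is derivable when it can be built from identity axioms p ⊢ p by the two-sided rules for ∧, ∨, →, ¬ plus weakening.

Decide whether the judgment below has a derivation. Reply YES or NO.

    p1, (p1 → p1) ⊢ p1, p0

Derivation (root first):
[WR] p1, (p1 → p1) ⊢ p1, p0
  [→L] p1, (p1 → p1) ⊢ p1
    [Ax] p1 ⊢ p1
    [Ax] p1 ⊢ p1

Result: YES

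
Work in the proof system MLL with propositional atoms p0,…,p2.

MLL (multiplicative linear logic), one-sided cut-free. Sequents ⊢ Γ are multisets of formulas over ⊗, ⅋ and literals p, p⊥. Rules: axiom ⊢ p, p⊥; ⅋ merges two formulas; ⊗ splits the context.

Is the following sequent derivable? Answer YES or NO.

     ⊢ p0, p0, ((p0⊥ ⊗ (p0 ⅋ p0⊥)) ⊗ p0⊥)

Proof tree:
[⊗]  ⊢ p0, p0, ((p0⊥ ⊗ (p0 ⅋ p0⊥)) ⊗ p0⊥)
  [⊗]  ⊢ p0, (p0⊥ ⊗ (p0 ⅋ p0⊥))
    [Ax]  ⊢ p0, p0⊥
    [⅋]  ⊢ (p0 ⅋ p0⊥)
      [Ax]  ⊢ p0, p0⊥
  [Ax]  ⊢ p0, p0⊥

Result: YES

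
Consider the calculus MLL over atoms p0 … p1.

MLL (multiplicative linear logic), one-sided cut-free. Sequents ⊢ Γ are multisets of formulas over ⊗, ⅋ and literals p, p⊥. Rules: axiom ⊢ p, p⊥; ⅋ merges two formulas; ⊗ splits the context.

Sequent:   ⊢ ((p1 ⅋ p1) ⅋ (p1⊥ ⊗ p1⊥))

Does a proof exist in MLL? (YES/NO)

Proof tree:
[⅋]  ⊢ ((p1 ⅋ p1) ⅋ (p1⊥ ⊗ p1⊥))
  [⅋]  ⊢ (p1⊥ ⊗ p1⊥), (p1 ⅋ p1)
    [⊗]  ⊢ p1, p1, (p1⊥ ⊗ p1⊥)
      [Ax]  ⊢ p1, p1⊥
      [Ax]  ⊢ p1, p1⊥

Result: YES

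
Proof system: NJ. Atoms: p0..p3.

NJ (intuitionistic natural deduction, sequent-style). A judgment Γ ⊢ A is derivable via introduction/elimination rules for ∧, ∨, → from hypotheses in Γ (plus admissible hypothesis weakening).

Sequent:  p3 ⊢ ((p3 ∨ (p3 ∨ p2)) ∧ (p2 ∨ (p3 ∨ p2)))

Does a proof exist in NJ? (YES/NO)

Derivation (root first):
[∧I] p3 ⊢ ((p3 ∨ (p3 ∨ p2)) ∧ (p2 ∨ (p3 ∨ p2)))
  [∨I₂] p3, p3 ⊢ (p3 ∨ (p3 ∨ p2))
    [Wk] p3, p3 ⊢ (p3 ∨ p2)
      [∨I₁] p3 ⊢ (p3 ∨ p2)
        [Ax] p3 ⊢ p3
  [∨I₂] p3, p3 ⊢ (p2 ∨ (p3 ∨ p2))
    [Wk] p3, p3 ⊢ (p3 ∨ p2)
      [∨I₁] p3 ⊢ (p3 ∨ p2)
        [Ax] p3 ⊢ p3

Result: YES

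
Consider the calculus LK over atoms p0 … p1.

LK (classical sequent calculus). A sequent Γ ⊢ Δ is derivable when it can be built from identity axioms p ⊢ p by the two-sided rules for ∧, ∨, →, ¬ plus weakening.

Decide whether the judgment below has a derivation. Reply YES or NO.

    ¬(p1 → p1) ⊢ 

Derivation trace:
[¬L] ¬(p1 → p1) ⊢ 
  [→R]  ⊢ (p1 → p1)
    [Ax] p1 ⊢ p1

Result: YES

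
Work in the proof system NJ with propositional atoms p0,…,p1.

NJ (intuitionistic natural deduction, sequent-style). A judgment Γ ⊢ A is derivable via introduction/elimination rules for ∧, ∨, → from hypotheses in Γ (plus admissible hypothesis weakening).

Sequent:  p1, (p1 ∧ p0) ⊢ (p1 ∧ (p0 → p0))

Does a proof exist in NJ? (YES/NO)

Derivation (root first):
[Wk] p1, (p1 ∧ p0) ⊢ (p1 ∧ (p0 → p0))
  [∧I] p1 ⊢ (p1 ∧ (p0 → p0))
    [Ax] p1 ⊢ p1
    [→I]  ⊢ (p0 → p0)
      [Ax] p0 ⊢ p0

Result: YES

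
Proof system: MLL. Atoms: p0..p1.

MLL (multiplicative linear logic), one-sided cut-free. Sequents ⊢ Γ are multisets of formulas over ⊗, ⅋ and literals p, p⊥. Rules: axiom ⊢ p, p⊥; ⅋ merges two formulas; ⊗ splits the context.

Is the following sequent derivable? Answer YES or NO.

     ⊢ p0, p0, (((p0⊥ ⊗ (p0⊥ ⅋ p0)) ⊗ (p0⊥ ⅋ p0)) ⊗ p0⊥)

Derivation trace:
[⊗]  ⊢ p0, p0, (((p0⊥ ⊗ (p0⊥ ⅋ p0)) ⊗ (p0⊥ ⅋ p0)) ⊗ p0⊥)
  [⊗]  ⊢ p0, ((p0⊥ ⊗ (p0⊥ ⅋ p0)) ⊗ (p0⊥ ⅋ p0))
    [⊗]  ⊢ p0, (p0⊥ ⊗ (p0⊥ ⅋ p0))
      [Ax]  ⊢ p0, p0⊥
      [⅋]  ⊢ (p0⊥ ⅋ p0)
        [Ax]  ⊢ p0, p0⊥
    [⅋]  ⊢ (p0⊥ ⅋ p0)
      [Ax]  ⊢ p0, p0⊥
  [Ax]  ⊢ p0, p0⊥

Result: YES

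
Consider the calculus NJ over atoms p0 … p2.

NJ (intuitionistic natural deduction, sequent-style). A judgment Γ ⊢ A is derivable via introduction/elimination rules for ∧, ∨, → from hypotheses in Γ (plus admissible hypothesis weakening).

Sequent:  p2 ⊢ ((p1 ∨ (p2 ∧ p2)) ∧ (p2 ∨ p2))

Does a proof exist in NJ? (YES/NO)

Proof tree:
[∧I] p2 ⊢ ((p1 ∨ (p2 ∧ p2)) ∧ (p2 ∨ p2))
  [Wk] p2, p2 ⊢ (p1 ∨ (p2 ∧ p2))
    [∨I₂] p2 ⊢ (p1 ∨ (p2 ∧ p2))
      [∧I] p2 ⊢ (p2 ∧ p2)
        [Ax] p2 ⊢ p2
        [Ax] p2 ⊢ p2
  [∨I₂] p2 ⊢ (p2 ∨ p2)
    [Ax] p2 ⊢ p2

Result: YES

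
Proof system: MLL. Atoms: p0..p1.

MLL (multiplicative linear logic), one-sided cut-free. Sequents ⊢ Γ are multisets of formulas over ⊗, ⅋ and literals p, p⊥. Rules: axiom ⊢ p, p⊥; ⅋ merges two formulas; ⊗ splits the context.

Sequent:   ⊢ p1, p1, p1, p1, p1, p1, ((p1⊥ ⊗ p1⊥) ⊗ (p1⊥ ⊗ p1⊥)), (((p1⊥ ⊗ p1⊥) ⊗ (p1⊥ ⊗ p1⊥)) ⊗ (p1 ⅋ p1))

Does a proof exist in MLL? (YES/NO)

Derivation trace:
[⊗]  ⊢ p1, p1, p1, p1, p1, p1, ((p1⊥ ⊗ p1⊥) ⊗ (p1⊥ ⊗ p1⊥)), (((p1⊥ ⊗ p1⊥) ⊗ (p1⊥ ⊗ p1⊥)) ⊗ (p1 ⅋ p1))
  [⊗]  ⊢ p1, p1, p1, p1, ((p1⊥ ⊗ p1⊥) ⊗ (p1⊥ ⊗ p1⊥))
    [⊗]  ⊢ p1, p1, (p1⊥ ⊗ p1⊥)
      [Ax]  ⊢ p1, p1⊥
      [Ax]  ⊢ p1, p1⊥
    [⊗]  ⊢ p1, p1, (p1⊥ ⊗ p1⊥)
      [Ax]  ⊢ p1, p1⊥
      [Ax]  ⊢ p1, p1⊥
  [⅋]  ⊢ p1, p1, ((p1⊥ ⊗ p1⊥) ⊗ (p1⊥ ⊗ p1⊥)), (p1 ⅋ p1)
    [⊗]  ⊢ p1, p1, p1, p1, ((p1⊥ ⊗ p1⊥) ⊗ (p1⊥ ⊗ p1⊥))
      [⊗]  ⊢ p1, p1, (p1⊥ ⊗ p1⊥)
        [Ax]  ⊢ p1, p1⊥
        [Ax]  ⊢ p1, p1⊥
      [⊗]  ⊢ p1, p1, (p1⊥ ⊗ p1⊥)
        [Ax]  ⊢ p1, p1⊥
        [Ax]  ⊢ p1, p1⊥

Result: YES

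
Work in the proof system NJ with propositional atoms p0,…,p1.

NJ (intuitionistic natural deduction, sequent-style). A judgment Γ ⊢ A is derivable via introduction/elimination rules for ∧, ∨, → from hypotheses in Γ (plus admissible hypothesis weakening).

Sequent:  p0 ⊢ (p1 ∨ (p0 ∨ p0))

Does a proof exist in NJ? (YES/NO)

Proof tree:
[∨I₂] p0 ⊢ (p1 ∨ (p0 ∨ p0))
  [∨I₁] p0 ⊢ (p0 ∨ p0)
    [Ax] p0 ⊢ p0

Result: YES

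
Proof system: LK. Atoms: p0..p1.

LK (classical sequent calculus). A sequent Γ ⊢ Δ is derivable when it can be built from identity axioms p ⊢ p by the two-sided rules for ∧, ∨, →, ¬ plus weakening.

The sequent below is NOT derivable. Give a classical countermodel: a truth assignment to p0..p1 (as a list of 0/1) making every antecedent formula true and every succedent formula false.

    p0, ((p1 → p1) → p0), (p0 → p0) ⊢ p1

Search for a countermodel by truth-table:
  v=00: Γ:[p0=F, ((p1 → p1) → p0)=F, (p0 → p0)=T] Δ:[p1=F] refutes=False
  v=01: Γ:[p0=F, ((p1 → p1) → p0)=F, (p0 → p0)=T] Δ:[p1=T] refutes=False
  v=10: Γ:[p0=T, ((p1 → p1) → p0)=T, (p0 → p0)=T] Δ:[p1=F] refutes=True  ← countermodel

Result: [1, 0]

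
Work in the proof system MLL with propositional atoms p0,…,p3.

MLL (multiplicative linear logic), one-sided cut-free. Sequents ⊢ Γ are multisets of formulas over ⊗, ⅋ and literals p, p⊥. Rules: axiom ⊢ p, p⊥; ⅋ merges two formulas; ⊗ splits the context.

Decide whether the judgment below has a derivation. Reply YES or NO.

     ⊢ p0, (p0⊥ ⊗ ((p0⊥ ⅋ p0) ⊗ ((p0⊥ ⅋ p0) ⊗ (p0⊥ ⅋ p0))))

Proof tree:
[⊗]  ⊢ p0, (p0⊥ ⊗ ((p0⊥ ⅋ p0) ⊗ ((p0⊥ ⅋ p0) ⊗ (p0⊥ ⅋ p0))))
  [Ax]  ⊢ p0, p0⊥
  [⊗]  ⊢ ((p0⊥ ⅋ p0) ⊗ ((p0⊥ ⅋ p0) ⊗ (p0⊥ ⅋ p0)))
    [⅋]  ⊢ (p0⊥ ⅋ p0)
      [Ax]  ⊢ p0, p0⊥
    [⊗]  ⊢ ((p0⊥ ⅋ p0) ⊗ (p0⊥ ⅋ p0))
      [⅋]  ⊢ (p0⊥ ⅋ p0)
        [Ax]  ⊢ p0, p0⊥
      [⅋]  ⊢ (p0⊥ ⅋ p0)
        [Ax]  ⊢ p0, p0⊥

Result: YES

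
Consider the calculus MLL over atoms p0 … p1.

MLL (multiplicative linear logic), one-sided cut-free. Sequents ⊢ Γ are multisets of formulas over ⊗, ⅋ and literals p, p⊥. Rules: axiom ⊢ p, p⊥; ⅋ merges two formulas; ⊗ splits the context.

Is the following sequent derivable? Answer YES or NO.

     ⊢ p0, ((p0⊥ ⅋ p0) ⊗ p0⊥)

Derivation trace:
[⊗]  ⊢ p0, ((p0⊥ ⅋ p0) ⊗ p0⊥)
  [⅋]  ⊢ (p0⊥ ⅋ p0)
    [Ax]  ⊢ p0, p0⊥
  [Ax]  ⊢ p0, p0⊥

Result: YES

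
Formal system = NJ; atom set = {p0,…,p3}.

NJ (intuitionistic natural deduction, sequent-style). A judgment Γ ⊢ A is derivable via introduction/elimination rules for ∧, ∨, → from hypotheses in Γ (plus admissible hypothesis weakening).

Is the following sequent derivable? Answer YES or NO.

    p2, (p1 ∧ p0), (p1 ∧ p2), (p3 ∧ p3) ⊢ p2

Proof tree:
[Wk] p2, (p1 ∧ p0), (p1 ∧ p2), (p3 ∧ p3) ⊢ p2
  [Wk] p2, (p1 ∧ p0), (p1 ∧ p2) ⊢ p2
    [Wk] p2, (p1 ∧ p0) ⊢ p2
      [Ax] p2 ⊢ p2

Result: YES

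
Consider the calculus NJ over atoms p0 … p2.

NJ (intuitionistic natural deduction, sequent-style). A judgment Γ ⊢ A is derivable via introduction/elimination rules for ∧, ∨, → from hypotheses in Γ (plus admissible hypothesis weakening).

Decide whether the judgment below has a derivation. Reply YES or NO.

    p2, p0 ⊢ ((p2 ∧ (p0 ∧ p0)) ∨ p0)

Derivation trace:
[∨I₁] p2, p0 ⊢ ((p2 ∧ (p0 ∧ p0)) ∨ p0)
  [∧I] p2, p0 ⊢ (p2 ∧ (p0 ∧ p0))
    [Ax] p2 ⊢ p2
    [∧I] p0 ⊢ (p0 ∧ p0)
      [Wk] p0, p0 ⊢ p0
        [Ax] p0 ⊢ p0
      [Ax] p0 ⊢ p0

Result: YES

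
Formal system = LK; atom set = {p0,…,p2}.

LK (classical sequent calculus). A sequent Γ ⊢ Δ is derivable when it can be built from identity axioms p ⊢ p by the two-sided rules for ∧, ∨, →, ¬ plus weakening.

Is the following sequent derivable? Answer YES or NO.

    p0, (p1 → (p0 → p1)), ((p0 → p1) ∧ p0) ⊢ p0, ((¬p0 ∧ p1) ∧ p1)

Derivation (root first):
[∧R] p0, (p1 → (p0 → p1)), ((p0 → p1) ∧ p0) ⊢ p0, ((¬p0 ∧ p1) ∧ p1)
  [∧R] ((p0 → p1) ∧ p0) ⊢ p0, (¬p0 ∧ p1)
    [¬R]  ⊢ p0, ¬p0
      [Ax] p0 ⊢ p0
    [∧L] ((p0 → p1) ∧ p0) ⊢ p1
      [→L] p0, (p0 → p1) ⊢ p1
        [Ax] p0 ⊢ p0
        [Ax] p1 ⊢ p1
  [→L] p0, ((p0 → p1) ∧ p0), (p1 → (p0 → p1)) ⊢ p1
    [∧L] ((p0 → p1) ∧ p0) ⊢ p1
      [→L] p0, (p0 → p1) ⊢ p1
        [Ax] p0 ⊢ p0
        [Ax] p1 ⊢ p1
    [→L] p0, (p0 → p1) ⊢ p1
      [Ax] p0 ⊢ p0
      [Ax] p1 ⊢ p1

Result: YES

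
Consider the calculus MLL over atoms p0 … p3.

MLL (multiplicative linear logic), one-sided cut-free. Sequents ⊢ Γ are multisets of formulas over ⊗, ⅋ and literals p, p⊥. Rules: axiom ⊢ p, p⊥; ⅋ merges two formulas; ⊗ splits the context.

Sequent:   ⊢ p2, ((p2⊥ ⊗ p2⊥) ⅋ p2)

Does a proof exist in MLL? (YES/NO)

Proof tree:
[⅋]  ⊢ p2, ((p2⊥ ⊗ p2⊥) ⅋ p2)
  [⊗]  ⊢ p2, p2, (p2⊥ ⊗ p2⊥)
    [Ax]  ⊢ p2, p2⊥
    [Ax]  ⊢ p2, p2⊥

Result: YES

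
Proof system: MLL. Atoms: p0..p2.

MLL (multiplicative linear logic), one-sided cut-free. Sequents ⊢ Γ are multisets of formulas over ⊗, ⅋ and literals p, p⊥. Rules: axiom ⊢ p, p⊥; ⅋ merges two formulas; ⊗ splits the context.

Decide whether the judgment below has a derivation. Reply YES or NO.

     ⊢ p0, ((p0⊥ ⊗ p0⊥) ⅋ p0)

Derivation trace:
[⅋]  ⊢ p0, ((p0⊥ ⊗ p0⊥) ⅋ p0)
  [⊗]  ⊢ p0, p0, (p0⊥ ⊗ p0⊥)
    [Ax]  ⊢ p0, p0⊥
    [Ax]  ⊢ p0, p0⊥

Result: YES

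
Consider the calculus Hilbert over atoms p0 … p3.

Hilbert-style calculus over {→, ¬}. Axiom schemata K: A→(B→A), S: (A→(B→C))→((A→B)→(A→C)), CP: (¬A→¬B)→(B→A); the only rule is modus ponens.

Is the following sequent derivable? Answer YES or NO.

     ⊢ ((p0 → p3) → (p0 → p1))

Search for a countermodel by truth-table:
  v=0000: Γ:[] Δ:[((p0 → p3) → (p0 → p1))=T] refutes=False
  v=0001: Γ:[] Δ:[((p0 → p3) → (p0 → p1))=T] refutes=False
  v=0010: Γ:[] Δ:[((p0 → p3) → (p0 → p1))=T] refutes=False
  v=0011: Γ:[] Δ:[((p0 → p3) → (p0 → p1))=T] refutes=False
  v=0100: Γ:[] Δ:[((p0 → p3) → (p0 → p1))=T] refutes=False
  v=0101: Γ:[] Δ:[((p0 → p3) → (p0 → p1))=T] refutes=False
  v=0110: Γ:[] Δ:[((p0 → p3) → (p0 → p1))=T] refutes=False
  v=0111: Γ:[] Δ:[((p0 → p3) → (p0 → p1))=T] refutes=False
  v=1000: Γ:[] Δ:[((p0 → p3) → (p0 → p1))=T] refutes=False
  v=1001: Γ:[] Δ:[((p0 → p3) → (p0 → p1))=F] refutes=True  ← countermodel

Result: NO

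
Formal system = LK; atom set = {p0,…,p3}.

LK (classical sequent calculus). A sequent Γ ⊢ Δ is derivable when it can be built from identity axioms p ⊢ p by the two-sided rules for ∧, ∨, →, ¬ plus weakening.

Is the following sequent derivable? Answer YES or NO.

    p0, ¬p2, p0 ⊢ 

Enumerate valuations to refute Γ ⊢ Δ:
  v=0000: Γ:[p0=F, ¬p2=T, p0=F] Δ:[] refutes=False
  v=0001: Γ:[p0=F, ¬p2=T, p0=F] Δ:[] refutes=False
  v=0010: Γ:[p0=F, ¬p2=F, p0=F] Δ:[] refutes=False
  v=0011: Γ:[p0=F, ¬p2=F, p0=F] Δ:[] refutes=False
  v=0100: Γ:[p0=F, ¬p2=T, p0=F] Δ:[] refutes=False
  v=0101: Γ:[p0=F, ¬p2=T, p0=F] Δ:[] refutes=False
  v=0110: Γ:[p0=F, ¬p2=F, p0=F] Δ:[] refutes=False
  v=0111: Γ:[p0=F, ¬p2=F, p0=F] Δ:[] refutes=False
  v=1000: Γ:[p0=T, ¬p2=T, p0=T] Δ:[] refutes=True  ← countermodel

Result: NO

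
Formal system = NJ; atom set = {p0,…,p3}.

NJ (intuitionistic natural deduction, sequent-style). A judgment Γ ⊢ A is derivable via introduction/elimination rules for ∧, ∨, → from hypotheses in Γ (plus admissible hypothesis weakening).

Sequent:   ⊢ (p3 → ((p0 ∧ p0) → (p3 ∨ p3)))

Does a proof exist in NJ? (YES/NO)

Derivation (root first):
[→I]  ⊢ (p3 → ((p0 ∧ p0) → (p3 ∨ p3)))
  [→I] p3 ⊢ ((p0 ∧ p0) → (p3 ∨ p3))
    [∨I₂] p3, (p0 ∧ p0) ⊢ (p3 ∨ p3)
      [Wk] p3, (p0 ∧ p0) ⊢ p3
        [Ax] p3 ⊢ p3

Result: YES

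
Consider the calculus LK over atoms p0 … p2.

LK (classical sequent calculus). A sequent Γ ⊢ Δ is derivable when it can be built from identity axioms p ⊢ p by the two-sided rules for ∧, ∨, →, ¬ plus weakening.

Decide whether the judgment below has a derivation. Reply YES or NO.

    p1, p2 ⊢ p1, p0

Derivation trace:
[WL] p1, p2 ⊢ p1, p0
  [WR] p1 ⊢ p1, p0
    [Ax] p1 ⊢ p1

Result: YES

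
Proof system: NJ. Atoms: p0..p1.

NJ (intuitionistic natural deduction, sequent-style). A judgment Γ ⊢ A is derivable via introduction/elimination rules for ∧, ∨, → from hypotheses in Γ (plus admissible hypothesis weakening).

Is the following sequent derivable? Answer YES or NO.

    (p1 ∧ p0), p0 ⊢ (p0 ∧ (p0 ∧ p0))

Proof tree:
[∧I] (p1 ∧ p0), p0 ⊢ (p0 ∧ (p0 ∧ p0))
  [Wk] p0, (p1 ∧ p0) ⊢ p0
    [Ax] p0 ⊢ p0
  [∧I] (p1 ∧ p0), p0 ⊢ (p0 ∧ p0)
    [Wk] p0, (p1 ∧ p0) ⊢ p0
      [Ax] p0 ⊢ p0
    [Ax] p0 ⊢ p0

Result: YES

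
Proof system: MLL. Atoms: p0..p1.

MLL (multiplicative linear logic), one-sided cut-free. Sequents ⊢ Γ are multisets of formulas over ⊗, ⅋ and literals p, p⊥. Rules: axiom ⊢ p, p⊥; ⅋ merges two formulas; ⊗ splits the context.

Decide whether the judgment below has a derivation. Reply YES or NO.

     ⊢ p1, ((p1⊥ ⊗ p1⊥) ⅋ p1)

Derivation trace:
[⅋]  ⊢ p1, ((p1⊥ ⊗ p1⊥) ⅋ p1)
  [⊗]  ⊢ p1, p1, (p1⊥ ⊗ p1⊥)
    [Ax]  ⊢ p1, p1⊥
    [Ax]  ⊢ p1, p1⊥

Result: YES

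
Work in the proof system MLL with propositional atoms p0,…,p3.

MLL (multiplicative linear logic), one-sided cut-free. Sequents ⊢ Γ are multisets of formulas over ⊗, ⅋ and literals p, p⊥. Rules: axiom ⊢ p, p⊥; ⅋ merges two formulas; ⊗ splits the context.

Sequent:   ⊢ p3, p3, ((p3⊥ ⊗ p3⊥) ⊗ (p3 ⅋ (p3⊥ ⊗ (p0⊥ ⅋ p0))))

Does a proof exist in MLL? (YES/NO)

Proof tree:
[⊗]  ⊢ p3, p3, ((p3⊥ ⊗ p3⊥) ⊗ (p3 ⅋ (p3⊥ ⊗ (p0⊥ ⅋ p0))))
  [⊗]  ⊢ p3, p3, (p3⊥ ⊗ p3⊥)
    [Ax]  ⊢ p3, p3⊥
    [Ax]  ⊢ p3, p3⊥
  [⅋]  ⊢ (p3 ⅋ (p3⊥ ⊗ (p0⊥ ⅋ p0)))
    [⊗]  ⊢ p3, (p3⊥ ⊗ (p0⊥ ⅋ p0))
      [Ax]  ⊢ p3, p3⊥
      [⅋]  ⊢ (p0⊥ ⅋ p0)
        [Ax]  ⊢ p0, p0⊥

Result: YES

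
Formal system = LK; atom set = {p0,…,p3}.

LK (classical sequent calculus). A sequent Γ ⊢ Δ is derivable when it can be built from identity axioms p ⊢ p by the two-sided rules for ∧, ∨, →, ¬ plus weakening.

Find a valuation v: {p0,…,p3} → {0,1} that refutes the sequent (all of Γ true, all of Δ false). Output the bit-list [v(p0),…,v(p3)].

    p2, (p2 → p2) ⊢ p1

Search for a countermodel by truth-table:
  v=0000: Γ:[p2=F, (p2 → p2)=T] Δ:[p1=F] refutes=False
  v=0001: Γ:[p2=F, (p2 → p2)=T] Δ:[p1=F] refutes=False
  v=0010: Γ:[p2=T, (p2 → p2)=T] Δ:[p1=F] refutes=True  ← countermodel

Result: [0, 0, 1, 0]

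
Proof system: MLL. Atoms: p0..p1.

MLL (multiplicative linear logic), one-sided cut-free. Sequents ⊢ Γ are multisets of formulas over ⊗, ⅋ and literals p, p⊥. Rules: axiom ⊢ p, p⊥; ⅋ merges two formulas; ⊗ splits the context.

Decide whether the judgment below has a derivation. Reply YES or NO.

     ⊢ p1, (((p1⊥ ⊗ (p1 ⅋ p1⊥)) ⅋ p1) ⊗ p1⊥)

Proof tree:
[⊗]  ⊢ p1, (((p1⊥ ⊗ (p1 ⅋ p1⊥)) ⅋ p1) ⊗ p1⊥)
  [⅋]  ⊢ ((p1⊥ ⊗ (p1 ⅋ p1⊥)) ⅋ p1)
    [⊗]  ⊢ p1, (p1⊥ ⊗ (p1 ⅋ p1⊥))
      [Ax]  ⊢ p1, p1⊥
      [⅋]  ⊢ (p1 ⅋ p1⊥)
        [Ax]  ⊢ p1, p1⊥
  [Ax]  ⊢ p1, p1⊥

Result: YES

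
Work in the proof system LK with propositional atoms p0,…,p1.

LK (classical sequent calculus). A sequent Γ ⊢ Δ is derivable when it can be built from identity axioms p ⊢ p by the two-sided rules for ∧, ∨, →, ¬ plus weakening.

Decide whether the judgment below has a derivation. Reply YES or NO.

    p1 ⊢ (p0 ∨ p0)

Search for a countermodel by truth-table:
  v=00: Γ:[p1=F] Δ:[(p0 ∨ p0)=F] refutes=False
  v=01: Γ:[p1=T] Δ:[(p0 ∨ p0)=F] refutes=True  ← countermodel

Result: NO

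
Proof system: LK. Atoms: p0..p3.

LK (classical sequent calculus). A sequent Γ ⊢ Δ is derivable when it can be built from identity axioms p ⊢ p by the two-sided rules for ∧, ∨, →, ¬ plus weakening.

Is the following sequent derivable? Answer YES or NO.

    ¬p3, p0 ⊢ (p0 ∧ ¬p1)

Truth-table refutation:
  v=0000: Γ:[¬p3=T, p0=F] Δ:[(p0 ∧ ¬p1)=F] refutes=False
  v=0001: Γ:[¬p3=F, p0=F] Δ:[(p0 ∧ ¬p1)=F] refutes=False
  v=0010: Γ:[¬p3=T, p0=F] Δ:[(p0 ∧ ¬p1)=F] refutes=False
  v=0011: Γ:[¬p3=F, p0=F] Δ:[(p0 ∧ ¬p1)=F] refutes=False
  v=0100: Γ:[¬p3=T, p0=F] Δ:[(p0 ∧ ¬p1)=F] refutes=False
  v=0101: Γ:[¬p3=F, p0=F] Δ:[(p0 ∧ ¬p1)=F] refutes=False
  v=0110: Γ:[¬p3=T, p0=F] Δ:[(p0 ∧ ¬p1)=F] refutes=False
  v=0111: Γ:[¬p3=F, p0=F] Δ:[(p0 ∧ ¬p1)=F] refutes=False
  v=1000: Γ:[¬p3=T, p0=T] Δ:[(p0 ∧ ¬p1)=T] refutes=False
  v=1001: Γ:[¬p3=F, p0=T] Δ:[(p0 ∧ ¬p1)=T] refutes=False
  v=1010: Γ:[¬p3=T, p0=T] Δ:[(p0 ∧ ¬p1)=T] refutes=False
  v=1011: Γ:[¬p3=F, p0=T] Δ:[(p0 ∧ ¬p1)=T] refutes=False
  v=1100: Γ:[¬p3=T, p0=T] Δ:[(p0 ∧ ¬p1)=F] refutes=True  ← countermodel

Result: NO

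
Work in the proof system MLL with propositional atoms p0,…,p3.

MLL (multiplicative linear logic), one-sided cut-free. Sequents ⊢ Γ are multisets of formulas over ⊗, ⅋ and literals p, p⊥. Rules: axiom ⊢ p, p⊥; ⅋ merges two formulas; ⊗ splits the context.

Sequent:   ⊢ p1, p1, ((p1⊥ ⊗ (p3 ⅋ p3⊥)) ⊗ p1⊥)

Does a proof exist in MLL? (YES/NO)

Derivation (root first):
[⊗]  ⊢ p1, p1, ((p1⊥ ⊗ (p3 ⅋ p3⊥)) ⊗ p1⊥)
  [⊗]  ⊢ p1, (p1⊥ ⊗ (p3 ⅋ p3⊥))
    [Ax]  ⊢ p1, p1⊥
    [⅋]  ⊢ (p3 ⅋ p3⊥)
      [Ax]  ⊢ p3, p3⊥
  [Ax]  ⊢ p1, p1⊥

Result: YES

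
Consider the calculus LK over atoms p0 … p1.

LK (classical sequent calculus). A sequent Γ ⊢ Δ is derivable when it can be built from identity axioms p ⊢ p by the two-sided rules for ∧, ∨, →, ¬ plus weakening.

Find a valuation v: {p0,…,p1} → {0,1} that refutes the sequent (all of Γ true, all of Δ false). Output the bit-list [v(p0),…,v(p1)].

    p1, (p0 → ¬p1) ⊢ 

Enumerate valuations to refute Γ ⊢ Δ:
  v=00: Γ:[p1=F, (p0 → ¬p1)=T] Δ:[] refutes=False
  v=01: Γ:[p1=T, (p0 → ¬p1)=T] Δ:[] refutes=True  ← countermodel

Result: [0, 1]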